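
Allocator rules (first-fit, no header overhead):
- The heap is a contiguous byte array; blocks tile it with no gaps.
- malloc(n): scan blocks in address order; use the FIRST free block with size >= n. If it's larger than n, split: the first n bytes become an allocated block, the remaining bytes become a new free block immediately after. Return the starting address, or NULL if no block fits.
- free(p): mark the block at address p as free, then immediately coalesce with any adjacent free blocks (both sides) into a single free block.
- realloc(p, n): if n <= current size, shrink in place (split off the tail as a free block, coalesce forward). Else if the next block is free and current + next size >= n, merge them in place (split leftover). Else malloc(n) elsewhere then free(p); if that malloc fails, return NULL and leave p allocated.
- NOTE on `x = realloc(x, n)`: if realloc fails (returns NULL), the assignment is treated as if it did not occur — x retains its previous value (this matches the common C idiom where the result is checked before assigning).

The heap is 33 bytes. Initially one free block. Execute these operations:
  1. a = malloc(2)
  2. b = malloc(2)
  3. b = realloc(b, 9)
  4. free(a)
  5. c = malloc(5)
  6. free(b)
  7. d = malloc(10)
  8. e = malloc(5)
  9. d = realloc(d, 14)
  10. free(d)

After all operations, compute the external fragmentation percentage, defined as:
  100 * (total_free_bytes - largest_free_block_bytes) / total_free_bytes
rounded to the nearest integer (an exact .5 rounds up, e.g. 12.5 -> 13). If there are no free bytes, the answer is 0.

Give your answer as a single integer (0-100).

Op 1: a = malloc(2) -> a = 0; heap: [0-1 ALLOC][2-32 FREE]
Op 2: b = malloc(2) -> b = 2; heap: [0-1 ALLOC][2-3 ALLOC][4-32 FREE]
Op 3: b = realloc(b, 9) -> b = 2; heap: [0-1 ALLOC][2-10 ALLOC][11-32 FREE]
Op 4: free(a) -> (freed a); heap: [0-1 FREE][2-10 ALLOC][11-32 FREE]
Op 5: c = malloc(5) -> c = 11; heap: [0-1 FREE][2-10 ALLOC][11-15 ALLOC][16-32 FREE]
Op 6: free(b) -> (freed b); heap: [0-10 FREE][11-15 ALLOC][16-32 FREE]
Op 7: d = malloc(10) -> d = 0; heap: [0-9 ALLOC][10-10 FREE][11-15 ALLOC][16-32 FREE]
Op 8: e = malloc(5) -> e = 16; heap: [0-9 ALLOC][10-10 FREE][11-15 ALLOC][16-20 ALLOC][21-32 FREE]
Op 9: d = realloc(d, 14) -> NULL (d unchanged); heap: [0-9 ALLOC][10-10 FREE][11-15 ALLOC][16-20 ALLOC][21-32 FREE]
Op 10: free(d) -> (freed d); heap: [0-10 FREE][11-15 ALLOC][16-20 ALLOC][21-32 FREE]
Free blocks: [11 12] total_free=23 largest=12 -> 100*(23-12)/23 = 1100/23 ≈ 47.826 -> rounds to 48

Answer: 48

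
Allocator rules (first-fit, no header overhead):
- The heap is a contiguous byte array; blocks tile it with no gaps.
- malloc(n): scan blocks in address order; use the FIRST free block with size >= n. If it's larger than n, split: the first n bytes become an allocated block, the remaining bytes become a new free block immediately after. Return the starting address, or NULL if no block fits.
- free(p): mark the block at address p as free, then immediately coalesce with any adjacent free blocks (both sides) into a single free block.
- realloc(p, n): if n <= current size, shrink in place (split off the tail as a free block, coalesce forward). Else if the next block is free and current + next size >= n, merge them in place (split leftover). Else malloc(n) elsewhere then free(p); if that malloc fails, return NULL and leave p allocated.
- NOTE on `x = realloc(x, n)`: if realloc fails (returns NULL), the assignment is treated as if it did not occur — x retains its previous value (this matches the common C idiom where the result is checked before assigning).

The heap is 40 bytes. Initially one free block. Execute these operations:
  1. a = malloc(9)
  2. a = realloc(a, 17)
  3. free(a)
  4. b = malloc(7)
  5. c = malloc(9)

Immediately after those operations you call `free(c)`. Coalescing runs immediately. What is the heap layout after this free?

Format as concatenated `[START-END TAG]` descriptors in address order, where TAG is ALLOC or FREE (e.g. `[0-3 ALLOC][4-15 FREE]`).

Answer: [0-6 ALLOC][7-39 FREE]

Derivation:
Op 1: a = malloc(9) -> a = 0; heap: [0-8 ALLOC][9-39 FREE]
Op 2: a = realloc(a, 17) -> a = 0; heap: [0-16 ALLOC][17-39 FREE]
Op 3: free(a) -> (freed a); heap: [0-39 FREE]
Op 4: b = malloc(7) -> b = 0; heap: [0-6 ALLOC][7-39 FREE]
Op 5: c = malloc(9) -> c = 7; heap: [0-6 ALLOC][7-15 ALLOC][16-39 FREE]
free(c): c = 7 -> block [7-15 ALLOC]; mark free, coalesce with adjacent free neighbors -> [0-6 ALLOC][7-39 FREE]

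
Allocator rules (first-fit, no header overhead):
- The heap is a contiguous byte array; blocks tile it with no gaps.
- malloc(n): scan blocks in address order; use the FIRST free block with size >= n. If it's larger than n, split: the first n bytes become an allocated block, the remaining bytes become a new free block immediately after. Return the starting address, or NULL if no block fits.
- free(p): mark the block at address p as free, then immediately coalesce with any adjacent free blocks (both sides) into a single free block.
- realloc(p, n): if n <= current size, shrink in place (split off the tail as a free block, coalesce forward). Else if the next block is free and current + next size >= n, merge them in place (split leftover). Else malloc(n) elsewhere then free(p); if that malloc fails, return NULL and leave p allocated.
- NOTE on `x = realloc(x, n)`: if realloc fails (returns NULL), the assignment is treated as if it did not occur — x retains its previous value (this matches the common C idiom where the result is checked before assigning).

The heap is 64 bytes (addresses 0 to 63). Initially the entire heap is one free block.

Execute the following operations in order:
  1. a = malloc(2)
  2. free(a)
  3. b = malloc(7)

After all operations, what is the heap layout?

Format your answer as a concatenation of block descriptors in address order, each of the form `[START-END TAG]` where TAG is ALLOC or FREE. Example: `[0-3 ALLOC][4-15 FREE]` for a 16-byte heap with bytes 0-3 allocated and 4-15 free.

Answer: [0-6 ALLOC][7-63 FREE]

Derivation:
Op 1: a = malloc(2) -> a = 0; heap: [0-1 ALLOC][2-63 FREE]
Op 2: free(a) -> (freed a); heap: [0-63 FREE]
Op 3: b = malloc(7) -> b = 0; heap: [0-6 ALLOC][7-63 FREE]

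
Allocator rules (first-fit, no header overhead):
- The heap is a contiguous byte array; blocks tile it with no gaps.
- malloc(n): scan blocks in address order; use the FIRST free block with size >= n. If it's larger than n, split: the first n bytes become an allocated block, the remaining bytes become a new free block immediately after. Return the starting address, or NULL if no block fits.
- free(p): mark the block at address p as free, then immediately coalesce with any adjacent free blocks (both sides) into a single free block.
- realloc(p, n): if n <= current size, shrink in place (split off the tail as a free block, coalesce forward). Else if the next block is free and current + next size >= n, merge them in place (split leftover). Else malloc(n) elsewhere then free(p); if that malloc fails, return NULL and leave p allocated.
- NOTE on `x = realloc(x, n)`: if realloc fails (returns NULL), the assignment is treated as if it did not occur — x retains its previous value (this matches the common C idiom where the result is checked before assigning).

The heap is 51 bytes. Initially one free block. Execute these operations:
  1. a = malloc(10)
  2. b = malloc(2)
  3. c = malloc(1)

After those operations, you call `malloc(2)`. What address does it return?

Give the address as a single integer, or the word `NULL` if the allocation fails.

Op 1: a = malloc(10) -> a = 0; heap: [0-9 ALLOC][10-50 FREE]
Op 2: b = malloc(2) -> b = 10; heap: [0-9 ALLOC][10-11 ALLOC][12-50 FREE]
Op 3: c = malloc(1) -> c = 12; heap: [0-9 ALLOC][10-11 ALLOC][12-12 ALLOC][13-50 FREE]
malloc(2): first-fit scan over [0-9 ALLOC][10-11 ALLOC][12-12 ALLOC][13-50 FREE] -> 13

Answer: 13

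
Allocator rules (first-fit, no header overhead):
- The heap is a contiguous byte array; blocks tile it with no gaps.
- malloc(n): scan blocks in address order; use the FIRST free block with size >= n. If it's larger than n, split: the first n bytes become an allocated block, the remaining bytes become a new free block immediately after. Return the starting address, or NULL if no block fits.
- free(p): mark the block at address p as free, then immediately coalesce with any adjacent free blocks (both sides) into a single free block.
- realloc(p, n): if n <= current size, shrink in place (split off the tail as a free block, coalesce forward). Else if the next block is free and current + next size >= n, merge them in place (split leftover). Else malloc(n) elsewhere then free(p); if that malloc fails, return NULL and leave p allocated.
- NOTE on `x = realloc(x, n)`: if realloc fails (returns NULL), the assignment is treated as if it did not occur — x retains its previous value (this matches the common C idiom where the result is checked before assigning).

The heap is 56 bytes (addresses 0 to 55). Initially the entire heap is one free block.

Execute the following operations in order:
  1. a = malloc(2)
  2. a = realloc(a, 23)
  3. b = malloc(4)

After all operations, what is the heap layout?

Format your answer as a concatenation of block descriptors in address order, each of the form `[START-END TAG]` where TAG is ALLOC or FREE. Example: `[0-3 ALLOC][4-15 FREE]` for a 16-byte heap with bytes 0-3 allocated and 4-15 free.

Op 1: a = malloc(2) -> a = 0; heap: [0-1 ALLOC][2-55 FREE]
Op 2: a = realloc(a, 23) -> a = 0; heap: [0-22 ALLOC][23-55 FREE]
Op 3: b = malloc(4) -> b = 23; heap: [0-22 ALLOC][23-26 ALLOC][27-55 FREE]

Answer: [0-22 ALLOC][23-26 ALLOC][27-55 FREE]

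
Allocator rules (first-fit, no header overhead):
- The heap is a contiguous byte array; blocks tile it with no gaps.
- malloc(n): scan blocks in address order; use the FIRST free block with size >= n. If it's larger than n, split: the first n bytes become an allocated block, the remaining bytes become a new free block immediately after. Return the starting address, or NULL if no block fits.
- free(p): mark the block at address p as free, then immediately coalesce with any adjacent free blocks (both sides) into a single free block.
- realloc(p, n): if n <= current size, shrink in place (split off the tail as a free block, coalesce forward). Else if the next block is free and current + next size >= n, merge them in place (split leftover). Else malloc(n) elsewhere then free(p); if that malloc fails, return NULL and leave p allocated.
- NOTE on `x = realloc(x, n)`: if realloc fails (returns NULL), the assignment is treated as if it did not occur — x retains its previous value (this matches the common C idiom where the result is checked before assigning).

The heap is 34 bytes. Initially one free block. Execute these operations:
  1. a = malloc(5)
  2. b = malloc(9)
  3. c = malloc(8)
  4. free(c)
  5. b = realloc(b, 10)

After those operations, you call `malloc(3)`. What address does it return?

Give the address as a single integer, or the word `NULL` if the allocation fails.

Op 1: a = malloc(5) -> a = 0; heap: [0-4 ALLOC][5-33 FREE]
Op 2: b = malloc(9) -> b = 5; heap: [0-4 ALLOC][5-13 ALLOC][14-33 FREE]
Op 3: c = malloc(8) -> c = 14; heap: [0-4 ALLOC][5-13 ALLOC][14-21 ALLOC][22-33 FREE]
Op 4: free(c) -> (freed c); heap: [0-4 ALLOC][5-13 ALLOC][14-33 FREE]
Op 5: b = realloc(b, 10) -> b = 5; heap: [0-4 ALLOC][5-14 ALLOC][15-33 FREE]
malloc(3): first-fit scan over [0-4 ALLOC][5-14 ALLOC][15-33 FREE] -> 15

Answer: 15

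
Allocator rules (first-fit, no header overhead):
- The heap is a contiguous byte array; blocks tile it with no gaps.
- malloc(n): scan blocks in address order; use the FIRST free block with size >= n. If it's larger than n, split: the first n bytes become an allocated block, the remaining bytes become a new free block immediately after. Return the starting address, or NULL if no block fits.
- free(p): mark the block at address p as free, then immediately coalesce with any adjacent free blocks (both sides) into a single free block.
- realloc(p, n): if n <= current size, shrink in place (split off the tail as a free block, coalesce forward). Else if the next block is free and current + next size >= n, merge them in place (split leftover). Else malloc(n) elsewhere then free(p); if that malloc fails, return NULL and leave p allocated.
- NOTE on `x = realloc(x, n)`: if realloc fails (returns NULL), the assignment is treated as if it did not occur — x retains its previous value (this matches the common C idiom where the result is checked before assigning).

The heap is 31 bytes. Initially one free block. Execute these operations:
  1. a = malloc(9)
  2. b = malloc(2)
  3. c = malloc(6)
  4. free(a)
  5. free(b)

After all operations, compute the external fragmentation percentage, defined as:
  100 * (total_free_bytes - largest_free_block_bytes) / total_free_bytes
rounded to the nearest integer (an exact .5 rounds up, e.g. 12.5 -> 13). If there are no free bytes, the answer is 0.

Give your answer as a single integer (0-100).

Answer: 44

Derivation:
Op 1: a = malloc(9) -> a = 0; heap: [0-8 ALLOC][9-30 FREE]
Op 2: b = malloc(2) -> b = 9; heap: [0-8 ALLOC][9-10 ALLOC][11-30 FREE]
Op 3: c = malloc(6) -> c = 11; heap: [0-8 ALLOC][9-10 ALLOC][11-16 ALLOC][17-30 FREE]
Op 4: free(a) -> (freed a); heap: [0-8 FREE][9-10 ALLOC][11-16 ALLOC][17-30 FREE]
Op 5: free(b) -> (freed b); heap: [0-10 FREE][11-16 ALLOC][17-30 FREE]
Free blocks: [11 14] total_free=25 largest=14 -> 100*(25-14)/25 = 1100/25 = 44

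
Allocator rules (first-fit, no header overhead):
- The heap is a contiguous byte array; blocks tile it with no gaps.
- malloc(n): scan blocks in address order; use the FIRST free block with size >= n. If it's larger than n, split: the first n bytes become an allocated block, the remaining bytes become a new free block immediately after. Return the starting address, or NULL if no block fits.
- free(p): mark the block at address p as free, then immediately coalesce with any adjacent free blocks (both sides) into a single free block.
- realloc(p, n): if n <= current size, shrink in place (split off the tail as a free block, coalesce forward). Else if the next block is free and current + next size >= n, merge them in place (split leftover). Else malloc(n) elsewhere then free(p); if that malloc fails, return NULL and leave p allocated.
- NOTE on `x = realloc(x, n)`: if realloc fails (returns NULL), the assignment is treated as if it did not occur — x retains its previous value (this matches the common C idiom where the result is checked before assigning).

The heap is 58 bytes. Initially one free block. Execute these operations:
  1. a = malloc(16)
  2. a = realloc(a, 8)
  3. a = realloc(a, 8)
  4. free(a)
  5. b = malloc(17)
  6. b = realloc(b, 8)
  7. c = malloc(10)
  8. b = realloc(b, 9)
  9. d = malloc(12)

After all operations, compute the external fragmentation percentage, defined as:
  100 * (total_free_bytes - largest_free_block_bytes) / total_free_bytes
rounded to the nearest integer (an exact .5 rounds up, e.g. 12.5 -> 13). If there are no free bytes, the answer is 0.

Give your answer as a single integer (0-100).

Op 1: a = malloc(16) -> a = 0; heap: [0-15 ALLOC][16-57 FREE]
Op 2: a = realloc(a, 8) -> a = 0; heap: [0-7 ALLOC][8-57 FREE]
Op 3: a = realloc(a, 8) -> a = 0; heap: [0-7 ALLOC][8-57 FREE]
Op 4: free(a) -> (freed a); heap: [0-57 FREE]
Op 5: b = malloc(17) -> b = 0; heap: [0-16 ALLOC][17-57 FREE]
Op 6: b = realloc(b, 8) -> b = 0; heap: [0-7 ALLOC][8-57 FREE]
Op 7: c = malloc(10) -> c = 8; heap: [0-7 ALLOC][8-17 ALLOC][18-57 FREE]
Op 8: b = realloc(b, 9) -> b = 18; heap: [0-7 FREE][8-17 ALLOC][18-26 ALLOC][27-57 FREE]
Op 9: d = malloc(12) -> d = 27; heap: [0-7 FREE][8-17 ALLOC][18-26 ALLOC][27-38 ALLOC][39-57 FREE]
Free blocks: [8 19] total_free=27 largest=19 -> 100*(27-19)/27 = 800/27 ≈ 29.630 -> rounds to 30

Answer: 30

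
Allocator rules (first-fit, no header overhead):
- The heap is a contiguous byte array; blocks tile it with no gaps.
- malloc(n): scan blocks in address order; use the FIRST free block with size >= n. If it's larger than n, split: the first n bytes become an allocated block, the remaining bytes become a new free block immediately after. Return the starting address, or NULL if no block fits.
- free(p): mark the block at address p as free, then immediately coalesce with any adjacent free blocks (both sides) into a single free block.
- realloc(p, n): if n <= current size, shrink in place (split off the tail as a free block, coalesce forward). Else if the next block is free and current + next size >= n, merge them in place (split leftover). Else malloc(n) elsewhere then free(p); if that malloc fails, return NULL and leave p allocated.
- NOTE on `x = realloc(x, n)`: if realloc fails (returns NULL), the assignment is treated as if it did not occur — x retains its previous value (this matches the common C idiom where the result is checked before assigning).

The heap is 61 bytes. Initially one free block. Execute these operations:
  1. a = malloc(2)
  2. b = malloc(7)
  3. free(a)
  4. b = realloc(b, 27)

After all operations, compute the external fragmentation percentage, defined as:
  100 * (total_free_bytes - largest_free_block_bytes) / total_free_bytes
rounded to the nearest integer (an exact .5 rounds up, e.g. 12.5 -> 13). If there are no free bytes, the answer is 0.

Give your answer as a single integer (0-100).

Answer: 6

Derivation:
Op 1: a = malloc(2) -> a = 0; heap: [0-1 ALLOC][2-60 FREE]
Op 2: b = malloc(7) -> b = 2; heap: [0-1 ALLOC][2-8 ALLOC][9-60 FREE]
Op 3: free(a) -> (freed a); heap: [0-1 FREE][2-8 ALLOC][9-60 FREE]
Op 4: b = realloc(b, 27) -> b = 2; heap: [0-1 FREE][2-28 ALLOC][29-60 FREE]
Free blocks: [2 32] total_free=34 largest=32 -> 100*(34-32)/34 = 200/34 ≈ 5.882 -> rounds to 6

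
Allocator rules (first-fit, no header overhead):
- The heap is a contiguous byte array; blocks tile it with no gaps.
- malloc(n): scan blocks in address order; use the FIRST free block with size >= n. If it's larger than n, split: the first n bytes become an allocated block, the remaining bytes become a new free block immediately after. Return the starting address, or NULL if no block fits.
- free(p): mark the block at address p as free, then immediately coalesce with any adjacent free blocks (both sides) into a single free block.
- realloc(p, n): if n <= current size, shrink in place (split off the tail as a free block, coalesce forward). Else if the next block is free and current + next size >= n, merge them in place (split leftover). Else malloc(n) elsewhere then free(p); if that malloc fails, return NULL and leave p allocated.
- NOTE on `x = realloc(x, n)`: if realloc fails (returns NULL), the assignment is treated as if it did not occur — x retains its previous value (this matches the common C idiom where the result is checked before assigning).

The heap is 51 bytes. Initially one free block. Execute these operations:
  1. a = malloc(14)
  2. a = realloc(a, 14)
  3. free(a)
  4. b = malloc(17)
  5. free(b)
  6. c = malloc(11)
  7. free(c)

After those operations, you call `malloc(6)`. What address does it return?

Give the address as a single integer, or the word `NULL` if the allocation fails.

Op 1: a = malloc(14) -> a = 0; heap: [0-13 ALLOC][14-50 FREE]
Op 2: a = realloc(a, 14) -> a = 0; heap: [0-13 ALLOC][14-50 FREE]
Op 3: free(a) -> (freed a); heap: [0-50 FREE]
Op 4: b = malloc(17) -> b = 0; heap: [0-16 ALLOC][17-50 FREE]
Op 5: free(b) -> (freed b); heap: [0-50 FREE]
Op 6: c = malloc(11) -> c = 0; heap: [0-10 ALLOC][11-50 FREE]
Op 7: free(c) -> (freed c); heap: [0-50 FREE]
malloc(6): first-fit scan over [0-50 FREE] -> 0

Answer: 0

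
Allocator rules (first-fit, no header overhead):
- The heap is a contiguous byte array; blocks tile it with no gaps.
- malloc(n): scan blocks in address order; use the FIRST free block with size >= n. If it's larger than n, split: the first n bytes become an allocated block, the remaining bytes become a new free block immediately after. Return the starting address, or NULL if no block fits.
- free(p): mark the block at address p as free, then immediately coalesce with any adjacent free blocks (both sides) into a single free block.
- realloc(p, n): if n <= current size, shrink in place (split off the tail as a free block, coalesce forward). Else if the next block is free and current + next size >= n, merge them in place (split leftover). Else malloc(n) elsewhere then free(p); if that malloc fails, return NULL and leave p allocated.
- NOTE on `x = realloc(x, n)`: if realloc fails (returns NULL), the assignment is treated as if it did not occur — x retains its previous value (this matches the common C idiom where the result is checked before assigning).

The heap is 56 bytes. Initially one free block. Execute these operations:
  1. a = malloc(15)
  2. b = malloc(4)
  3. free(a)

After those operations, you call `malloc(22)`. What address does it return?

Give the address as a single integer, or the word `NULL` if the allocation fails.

Op 1: a = malloc(15) -> a = 0; heap: [0-14 ALLOC][15-55 FREE]
Op 2: b = malloc(4) -> b = 15; heap: [0-14 ALLOC][15-18 ALLOC][19-55 FREE]
Op 3: free(a) -> (freed a); heap: [0-14 FREE][15-18 ALLOC][19-55 FREE]
malloc(22): first-fit scan over [0-14 FREE][15-18 ALLOC][19-55 FREE] -> 19

Answer: 19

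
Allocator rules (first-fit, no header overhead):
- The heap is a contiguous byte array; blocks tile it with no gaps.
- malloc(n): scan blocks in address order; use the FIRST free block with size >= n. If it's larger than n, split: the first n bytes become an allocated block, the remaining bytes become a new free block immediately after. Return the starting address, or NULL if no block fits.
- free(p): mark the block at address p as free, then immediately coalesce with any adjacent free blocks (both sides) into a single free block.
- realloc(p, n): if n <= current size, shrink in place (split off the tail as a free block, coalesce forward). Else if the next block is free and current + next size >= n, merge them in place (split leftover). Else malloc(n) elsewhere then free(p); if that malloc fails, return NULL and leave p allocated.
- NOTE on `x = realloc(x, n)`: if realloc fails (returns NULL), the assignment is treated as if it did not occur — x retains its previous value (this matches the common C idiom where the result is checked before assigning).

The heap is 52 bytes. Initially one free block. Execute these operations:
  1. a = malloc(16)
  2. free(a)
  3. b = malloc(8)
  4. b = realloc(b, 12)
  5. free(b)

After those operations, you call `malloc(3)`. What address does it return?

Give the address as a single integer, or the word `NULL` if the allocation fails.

Answer: 0

Derivation:
Op 1: a = malloc(16) -> a = 0; heap: [0-15 ALLOC][16-51 FREE]
Op 2: free(a) -> (freed a); heap: [0-51 FREE]
Op 3: b = malloc(8) -> b = 0; heap: [0-7 ALLOC][8-51 FREE]
Op 4: b = realloc(b, 12) -> b = 0; heap: [0-11 ALLOC][12-51 FREE]
Op 5: free(b) -> (freed b); heap: [0-51 FREE]
malloc(3): first-fit scan over [0-51 FREE] -> 0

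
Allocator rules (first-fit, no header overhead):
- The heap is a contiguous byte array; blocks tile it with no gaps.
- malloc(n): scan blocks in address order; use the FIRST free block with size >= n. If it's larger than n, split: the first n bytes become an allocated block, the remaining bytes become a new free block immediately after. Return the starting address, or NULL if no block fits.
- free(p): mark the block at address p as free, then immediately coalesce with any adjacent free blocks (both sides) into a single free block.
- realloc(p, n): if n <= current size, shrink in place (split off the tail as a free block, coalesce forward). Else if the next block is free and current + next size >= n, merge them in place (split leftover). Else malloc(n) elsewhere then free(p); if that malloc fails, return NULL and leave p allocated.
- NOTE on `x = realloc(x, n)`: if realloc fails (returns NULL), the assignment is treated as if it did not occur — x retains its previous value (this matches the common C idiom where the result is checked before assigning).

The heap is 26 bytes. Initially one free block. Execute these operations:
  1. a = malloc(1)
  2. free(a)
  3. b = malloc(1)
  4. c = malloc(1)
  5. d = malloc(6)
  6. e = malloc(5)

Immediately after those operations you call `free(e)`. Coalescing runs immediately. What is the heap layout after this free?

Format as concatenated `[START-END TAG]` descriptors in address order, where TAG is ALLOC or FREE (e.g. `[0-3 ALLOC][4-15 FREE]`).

Answer: [0-0 ALLOC][1-1 ALLOC][2-7 ALLOC][8-25 FREE]

Derivation:
Op 1: a = malloc(1) -> a = 0; heap: [0-0 ALLOC][1-25 FREE]
Op 2: free(a) -> (freed a); heap: [0-25 FREE]
Op 3: b = malloc(1) -> b = 0; heap: [0-0 ALLOC][1-25 FREE]
Op 4: c = malloc(1) -> c = 1; heap: [0-0 ALLOC][1-1 ALLOC][2-25 FREE]
Op 5: d = malloc(6) -> d = 2; heap: [0-0 ALLOC][1-1 ALLOC][2-7 ALLOC][8-25 FREE]
Op 6: e = malloc(5) -> e = 8; heap: [0-0 ALLOC][1-1 ALLOC][2-7 ALLOC][8-12 ALLOC][13-25 FREE]
free(e): e = 8 -> block [8-12 ALLOC]; mark free, coalesce with adjacent free neighbors -> [0-0 ALLOC][1-1 ALLOC][2-7 ALLOC][8-25 FREE]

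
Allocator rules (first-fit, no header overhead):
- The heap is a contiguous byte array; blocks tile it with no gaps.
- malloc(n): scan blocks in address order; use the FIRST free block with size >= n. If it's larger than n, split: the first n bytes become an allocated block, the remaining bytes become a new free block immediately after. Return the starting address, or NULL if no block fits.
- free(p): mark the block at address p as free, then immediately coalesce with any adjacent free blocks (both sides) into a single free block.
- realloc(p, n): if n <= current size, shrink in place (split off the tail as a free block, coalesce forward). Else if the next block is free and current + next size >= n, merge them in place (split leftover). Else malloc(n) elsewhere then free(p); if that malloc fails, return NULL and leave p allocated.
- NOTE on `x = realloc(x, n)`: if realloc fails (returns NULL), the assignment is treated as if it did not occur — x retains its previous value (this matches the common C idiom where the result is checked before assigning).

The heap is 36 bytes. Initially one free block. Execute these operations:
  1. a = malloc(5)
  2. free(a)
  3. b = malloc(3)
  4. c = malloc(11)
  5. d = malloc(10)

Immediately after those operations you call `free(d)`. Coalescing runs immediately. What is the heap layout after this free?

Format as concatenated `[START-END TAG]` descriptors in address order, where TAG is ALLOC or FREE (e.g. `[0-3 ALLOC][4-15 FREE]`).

Answer: [0-2 ALLOC][3-13 ALLOC][14-35 FREE]

Derivation:
Op 1: a = malloc(5) -> a = 0; heap: [0-4 ALLOC][5-35 FREE]
Op 2: free(a) -> (freed a); heap: [0-35 FREE]
Op 3: b = malloc(3) -> b = 0; heap: [0-2 ALLOC][3-35 FREE]
Op 4: c = malloc(11) -> c = 3; heap: [0-2 ALLOC][3-13 ALLOC][14-35 FREE]
Op 5: d = malloc(10) -> d = 14; heap: [0-2 ALLOC][3-13 ALLOC][14-23 ALLOC][24-35 FREE]
free(d): d = 14 -> block [14-23 ALLOC]; mark free, coalesce with adjacent free neighbors -> [0-2 ALLOC][3-13 ALLOC][14-35 FREE]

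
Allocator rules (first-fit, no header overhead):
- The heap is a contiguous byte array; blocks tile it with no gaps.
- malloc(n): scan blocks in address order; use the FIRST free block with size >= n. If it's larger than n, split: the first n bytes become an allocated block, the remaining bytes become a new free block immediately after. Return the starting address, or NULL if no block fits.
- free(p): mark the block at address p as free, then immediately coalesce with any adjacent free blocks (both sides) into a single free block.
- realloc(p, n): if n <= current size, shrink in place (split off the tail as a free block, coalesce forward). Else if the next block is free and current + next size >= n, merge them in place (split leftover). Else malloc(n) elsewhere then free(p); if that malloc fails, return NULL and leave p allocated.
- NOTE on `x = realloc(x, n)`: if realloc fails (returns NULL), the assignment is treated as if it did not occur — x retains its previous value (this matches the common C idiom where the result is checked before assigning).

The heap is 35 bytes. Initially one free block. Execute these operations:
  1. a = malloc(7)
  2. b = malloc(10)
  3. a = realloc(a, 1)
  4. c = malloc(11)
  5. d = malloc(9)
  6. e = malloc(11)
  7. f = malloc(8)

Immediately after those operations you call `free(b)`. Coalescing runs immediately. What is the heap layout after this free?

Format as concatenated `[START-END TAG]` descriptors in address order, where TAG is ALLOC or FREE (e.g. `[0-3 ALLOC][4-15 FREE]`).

Answer: [0-0 ALLOC][1-16 FREE][17-27 ALLOC][28-34 FREE]

Derivation:
Op 1: a = malloc(7) -> a = 0; heap: [0-6 ALLOC][7-34 FREE]
Op 2: b = malloc(10) -> b = 7; heap: [0-6 ALLOC][7-16 ALLOC][17-34 FREE]
Op 3: a = realloc(a, 1) -> a = 0; heap: [0-0 ALLOC][1-6 FREE][7-16 ALLOC][17-34 FREE]
Op 4: c = malloc(11) -> c = 17; heap: [0-0 ALLOC][1-6 FREE][7-16 ALLOC][17-27 ALLOC][28-34 FREE]
Op 5: d = malloc(9) -> d = NULL; heap: [0-0 ALLOC][1-6 FREE][7-16 ALLOC][17-27 ALLOC][28-34 FREE]
Op 6: e = malloc(11) -> e = NULL; heap: [0-0 ALLOC][1-6 FREE][7-16 ALLOC][17-27 ALLOC][28-34 FREE]
Op 7: f = malloc(8) -> f = NULL; heap: [0-0 ALLOC][1-6 FREE][7-16 ALLOC][17-27 ALLOC][28-34 FREE]
free(b): b = 7 -> block [7-16 ALLOC]; mark free, coalesce with adjacent free neighbors -> [0-0 ALLOC][1-16 FREE][17-27 ALLOC][28-34 FREE]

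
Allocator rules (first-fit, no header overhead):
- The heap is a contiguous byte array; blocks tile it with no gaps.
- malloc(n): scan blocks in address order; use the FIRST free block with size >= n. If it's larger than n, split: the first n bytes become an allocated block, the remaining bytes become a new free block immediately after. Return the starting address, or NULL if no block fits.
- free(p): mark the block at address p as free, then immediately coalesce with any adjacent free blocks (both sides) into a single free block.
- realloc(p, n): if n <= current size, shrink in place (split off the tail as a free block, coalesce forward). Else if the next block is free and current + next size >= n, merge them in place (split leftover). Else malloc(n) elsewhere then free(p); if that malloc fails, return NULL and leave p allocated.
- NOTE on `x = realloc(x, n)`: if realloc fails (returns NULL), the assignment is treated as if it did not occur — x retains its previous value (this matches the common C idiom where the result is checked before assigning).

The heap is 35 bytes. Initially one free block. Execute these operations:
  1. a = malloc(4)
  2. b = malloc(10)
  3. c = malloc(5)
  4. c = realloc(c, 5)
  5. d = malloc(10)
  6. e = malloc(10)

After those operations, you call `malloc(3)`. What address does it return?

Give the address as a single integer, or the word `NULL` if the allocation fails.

Answer: 29

Derivation:
Op 1: a = malloc(4) -> a = 0; heap: [0-3 ALLOC][4-34 FREE]
Op 2: b = malloc(10) -> b = 4; heap: [0-3 ALLOC][4-13 ALLOC][14-34 FREE]
Op 3: c = malloc(5) -> c = 14; heap: [0-3 ALLOC][4-13 ALLOC][14-18 ALLOC][19-34 FREE]
Op 4: c = realloc(c, 5) -> c = 14; heap: [0-3 ALLOC][4-13 ALLOC][14-18 ALLOC][19-34 FREE]
Op 5: d = malloc(10) -> d = 19; heap: [0-3 ALLOC][4-13 ALLOC][14-18 ALLOC][19-28 ALLOC][29-34 FREE]
Op 6: e = malloc(10) -> e = NULL; heap: [0-3 ALLOC][4-13 ALLOC][14-18 ALLOC][19-28 ALLOC][29-34 FREE]
malloc(3): first-fit scan over [0-3 ALLOC][4-13 ALLOC][14-18 ALLOC][19-28 ALLOC][29-34 FREE] -> 29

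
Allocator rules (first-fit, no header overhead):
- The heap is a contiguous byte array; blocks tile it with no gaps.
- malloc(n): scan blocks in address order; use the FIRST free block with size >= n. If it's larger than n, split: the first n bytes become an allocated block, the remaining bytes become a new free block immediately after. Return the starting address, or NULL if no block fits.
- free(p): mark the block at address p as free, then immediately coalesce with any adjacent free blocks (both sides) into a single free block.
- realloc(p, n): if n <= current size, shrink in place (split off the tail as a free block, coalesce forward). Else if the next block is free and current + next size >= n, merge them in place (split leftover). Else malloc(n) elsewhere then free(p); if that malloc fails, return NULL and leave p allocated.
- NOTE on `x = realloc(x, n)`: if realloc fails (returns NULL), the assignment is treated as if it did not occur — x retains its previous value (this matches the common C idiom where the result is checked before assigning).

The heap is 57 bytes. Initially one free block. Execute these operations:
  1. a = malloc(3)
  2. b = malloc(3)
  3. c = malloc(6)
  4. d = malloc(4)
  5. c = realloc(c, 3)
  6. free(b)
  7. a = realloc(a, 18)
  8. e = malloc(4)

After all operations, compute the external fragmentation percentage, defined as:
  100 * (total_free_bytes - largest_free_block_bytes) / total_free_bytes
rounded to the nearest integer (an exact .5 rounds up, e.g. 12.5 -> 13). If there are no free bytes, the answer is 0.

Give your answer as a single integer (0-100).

Answer: 18

Derivation:
Op 1: a = malloc(3) -> a = 0; heap: [0-2 ALLOC][3-56 FREE]
Op 2: b = malloc(3) -> b = 3; heap: [0-2 ALLOC][3-5 ALLOC][6-56 FREE]
Op 3: c = malloc(6) -> c = 6; heap: [0-2 ALLOC][3-5 ALLOC][6-11 ALLOC][12-56 FREE]
Op 4: d = malloc(4) -> d = 12; heap: [0-2 ALLOC][3-5 ALLOC][6-11 ALLOC][12-15 ALLOC][16-56 FREE]
Op 5: c = realloc(c, 3) -> c = 6; heap: [0-2 ALLOC][3-5 ALLOC][6-8 ALLOC][9-11 FREE][12-15 ALLOC][16-56 FREE]
Op 6: free(b) -> (freed b); heap: [0-2 ALLOC][3-5 FREE][6-8 ALLOC][9-11 FREE][12-15 ALLOC][16-56 FREE]
Op 7: a = realloc(a, 18) -> a = 16; heap: [0-5 FREE][6-8 ALLOC][9-11 FREE][12-15 ALLOC][16-33 ALLOC][34-56 FREE]
Op 8: e = malloc(4) -> e = 0; heap: [0-3 ALLOC][4-5 FREE][6-8 ALLOC][9-11 FREE][12-15 ALLOC][16-33 ALLOC][34-56 FREE]
Free blocks: [2 3 23] total_free=28 largest=23 -> 100*(28-23)/28 = 500/28 ≈ 17.857 -> rounds to 18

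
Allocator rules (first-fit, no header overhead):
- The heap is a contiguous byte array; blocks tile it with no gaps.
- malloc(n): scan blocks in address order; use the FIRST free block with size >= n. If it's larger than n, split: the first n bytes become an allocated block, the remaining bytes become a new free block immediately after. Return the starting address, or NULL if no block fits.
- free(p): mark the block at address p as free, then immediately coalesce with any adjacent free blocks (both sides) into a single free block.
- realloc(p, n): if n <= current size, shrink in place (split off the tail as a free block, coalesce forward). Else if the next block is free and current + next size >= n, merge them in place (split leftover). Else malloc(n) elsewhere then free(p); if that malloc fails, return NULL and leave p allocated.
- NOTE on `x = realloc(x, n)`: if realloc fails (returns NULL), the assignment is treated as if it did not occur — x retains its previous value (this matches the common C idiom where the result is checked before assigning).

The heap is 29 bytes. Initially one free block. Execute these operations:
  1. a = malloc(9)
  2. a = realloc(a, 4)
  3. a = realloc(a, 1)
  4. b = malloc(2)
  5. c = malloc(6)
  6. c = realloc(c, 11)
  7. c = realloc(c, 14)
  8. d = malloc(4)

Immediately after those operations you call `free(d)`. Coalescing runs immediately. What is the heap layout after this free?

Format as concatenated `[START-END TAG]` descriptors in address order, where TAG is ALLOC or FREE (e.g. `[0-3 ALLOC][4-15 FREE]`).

Op 1: a = malloc(9) -> a = 0; heap: [0-8 ALLOC][9-28 FREE]
Op 2: a = realloc(a, 4) -> a = 0; heap: [0-3 ALLOC][4-28 FREE]
Op 3: a = realloc(a, 1) -> a = 0; heap: [0-0 ALLOC][1-28 FREE]
Op 4: b = malloc(2) -> b = 1; heap: [0-0 ALLOC][1-2 ALLOC][3-28 FREE]
Op 5: c = malloc(6) -> c = 3; heap: [0-0 ALLOC][1-2 ALLOC][3-8 ALLOC][9-28 FREE]
Op 6: c = realloc(c, 11) -> c = 3; heap: [0-0 ALLOC][1-2 ALLOC][3-13 ALLOC][14-28 FREE]
Op 7: c = realloc(c, 14) -> c = 3; heap: [0-0 ALLOC][1-2 ALLOC][3-16 ALLOC][17-28 FREE]
Op 8: d = malloc(4) -> d = 17; heap: [0-0 ALLOC][1-2 ALLOC][3-16 ALLOC][17-20 ALLOC][21-28 FREE]
free(d): d = 17 -> block [17-20 ALLOC]; mark free, coalesce with adjacent free neighbors -> [0-0 ALLOC][1-2 ALLOC][3-16 ALLOC][17-28 FREE]

Answer: [0-0 ALLOC][1-2 ALLOC][3-16 ALLOC][17-28 FREE]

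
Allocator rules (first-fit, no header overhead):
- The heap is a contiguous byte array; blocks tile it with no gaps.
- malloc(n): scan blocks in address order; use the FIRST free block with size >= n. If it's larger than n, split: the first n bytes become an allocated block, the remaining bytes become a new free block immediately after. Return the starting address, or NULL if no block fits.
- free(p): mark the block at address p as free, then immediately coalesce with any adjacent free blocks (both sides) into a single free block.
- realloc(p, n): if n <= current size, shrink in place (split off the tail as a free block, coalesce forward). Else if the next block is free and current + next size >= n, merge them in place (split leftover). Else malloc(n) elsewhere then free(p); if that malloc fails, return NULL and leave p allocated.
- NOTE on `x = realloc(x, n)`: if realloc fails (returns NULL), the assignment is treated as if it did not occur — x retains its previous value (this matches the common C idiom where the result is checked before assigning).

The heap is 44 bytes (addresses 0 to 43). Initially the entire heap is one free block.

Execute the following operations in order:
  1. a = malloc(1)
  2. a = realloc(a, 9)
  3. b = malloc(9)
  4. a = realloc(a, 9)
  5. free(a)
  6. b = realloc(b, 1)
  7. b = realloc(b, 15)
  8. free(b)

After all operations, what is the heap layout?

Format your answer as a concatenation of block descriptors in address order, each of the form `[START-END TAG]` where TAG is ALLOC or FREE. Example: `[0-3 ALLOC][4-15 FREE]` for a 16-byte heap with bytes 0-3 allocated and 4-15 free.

Answer: [0-43 FREE]

Derivation:
Op 1: a = malloc(1) -> a = 0; heap: [0-0 ALLOC][1-43 FREE]
Op 2: a = realloc(a, 9) -> a = 0; heap: [0-8 ALLOC][9-43 FREE]
Op 3: b = malloc(9) -> b = 9; heap: [0-8 ALLOC][9-17 ALLOC][18-43 FREE]
Op 4: a = realloc(a, 9) -> a = 0; heap: [0-8 ALLOC][9-17 ALLOC][18-43 FREE]
Op 5: free(a) -> (freed a); heap: [0-8 FREE][9-17 ALLOC][18-43 FREE]
Op 6: b = realloc(b, 1) -> b = 9; heap: [0-8 FREE][9-9 ALLOC][10-43 FREE]
Op 7: b = realloc(b, 15) -> b = 9; heap: [0-8 FREE][9-23 ALLOC][24-43 FREE]
Op 8: free(b) -> (freed b); heap: [0-43 FREE]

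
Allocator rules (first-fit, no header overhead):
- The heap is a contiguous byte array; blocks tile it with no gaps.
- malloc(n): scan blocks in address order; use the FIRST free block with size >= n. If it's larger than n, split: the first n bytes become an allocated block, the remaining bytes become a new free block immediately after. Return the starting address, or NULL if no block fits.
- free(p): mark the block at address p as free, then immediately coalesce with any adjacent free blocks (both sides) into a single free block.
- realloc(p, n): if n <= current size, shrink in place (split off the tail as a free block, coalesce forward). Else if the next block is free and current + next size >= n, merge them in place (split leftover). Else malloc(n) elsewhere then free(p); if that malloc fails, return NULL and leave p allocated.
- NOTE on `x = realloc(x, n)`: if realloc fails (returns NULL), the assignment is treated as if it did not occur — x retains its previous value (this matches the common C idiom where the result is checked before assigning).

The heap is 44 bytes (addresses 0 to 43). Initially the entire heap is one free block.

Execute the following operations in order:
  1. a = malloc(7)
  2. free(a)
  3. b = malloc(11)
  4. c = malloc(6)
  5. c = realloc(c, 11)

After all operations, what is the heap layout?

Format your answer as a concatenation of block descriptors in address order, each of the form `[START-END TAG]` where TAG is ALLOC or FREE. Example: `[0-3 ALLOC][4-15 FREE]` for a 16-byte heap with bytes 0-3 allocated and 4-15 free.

Op 1: a = malloc(7) -> a = 0; heap: [0-6 ALLOC][7-43 FREE]
Op 2: free(a) -> (freed a); heap: [0-43 FREE]
Op 3: b = malloc(11) -> b = 0; heap: [0-10 ALLOC][11-43 FREE]
Op 4: c = malloc(6) -> c = 11; heap: [0-10 ALLOC][11-16 ALLOC][17-43 FREE]
Op 5: c = realloc(c, 11) -> c = 11; heap: [0-10 ALLOC][11-21 ALLOC][22-43 FREE]

Answer: [0-10 ALLOC][11-21 ALLOC][22-43 FREE]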